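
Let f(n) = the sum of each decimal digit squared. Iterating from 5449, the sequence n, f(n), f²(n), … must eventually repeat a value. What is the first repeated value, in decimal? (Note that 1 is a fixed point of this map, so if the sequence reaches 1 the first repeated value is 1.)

37

5449 → 5² + 4² + 4² + 9² = 138
138 → 1² + 3² + 8² = 74
74 → 7² + 4² = 65
65 → 6² + 5² = 61
61 → 6² + 1² = 37
37 → 3² + 7² = 58
58 → 5² + 8² = 89
89 → 8² + 9² = 145
145 → 1² + 4² + 5² = 42
42 → 4² + 2² = 20
20 → 2² + 0² = 4
4 → 4² = 16
16 → 1² + 6² = 37  — 37 already appeared earlier.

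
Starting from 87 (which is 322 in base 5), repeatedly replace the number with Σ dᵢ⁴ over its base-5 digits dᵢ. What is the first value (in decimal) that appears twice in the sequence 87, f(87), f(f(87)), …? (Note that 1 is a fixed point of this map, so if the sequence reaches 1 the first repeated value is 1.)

353

87 = (3,2,2)_5 → 113
113 = (4,2,3)_5 → 353
353 = (2,4,0,3)_5 → 353  — 353 already appeared earlier.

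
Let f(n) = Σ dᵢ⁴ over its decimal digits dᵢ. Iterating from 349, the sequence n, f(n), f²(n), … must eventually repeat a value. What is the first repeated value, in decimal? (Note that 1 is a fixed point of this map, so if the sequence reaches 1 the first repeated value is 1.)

8208

349 → 3⁴ + 4⁴ + 9⁴ = 81 + 256 + 6561 = 6898
6898 → 6⁴ + 8⁴ + 9⁴ + 8⁴ = 1296 + 4096 + 6561 + 4096 = 16049
16049 → 1⁴ + 6⁴ + 0⁴ + 4⁴ + 9⁴ = 1 + 1296 + 0 + 256 + 6561 = 8114
8114 → 8⁴ + 1⁴ + 1⁴ + 4⁴ = 4096 + 1 + 1 + 256 = 4354
4354 → 4⁴ + 3⁴ + 5⁴ + 4⁴ = 256 + 81 + 625 + 256 = 1218
1218 → 1⁴ + 2⁴ + 1⁴ + 8⁴ = 1 + 16 + 1 + 4096 = 4114
4114 → 4⁴ + 1⁴ + 1⁴ + 4⁴ = 256 + 1 + 1 + 256 = 514
514 → 5⁴ + 1⁴ + 4⁴ = 625 + 1 + 256 = 882
882 → 8⁴ + 8⁴ + 2⁴ = 4096 + 4096 + 16 = 8208
8208 → 8⁴ + 2⁴ + 0⁴ + 8⁴ = 4096 + 16 + 0 + 4096 = 8208  — 8208 already appeared earlier.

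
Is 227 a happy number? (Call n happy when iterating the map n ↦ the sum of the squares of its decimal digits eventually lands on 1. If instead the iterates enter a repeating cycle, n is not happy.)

227 → 2² + 2² + 7² = 4 + 4 + 49 = 57
57 → 5² + 7² = 25 + 49 = 74
74 → 7² + 4² = 49 + 16 = 65
65 → 6² + 5² = 36 + 25 = 61
61 → 6² + 1² = 36 + 1 = 37
37 → 3² + 7² = 9 + 49 = 58
58 → 5² + 8² = 25 + 64 = 89
89 → 8² + 9² = 64 + 81 = 145
145 → 1² + 4² + 5² = 1 + 16 + 25 = 42
42 → 4² + 2² = 16 + 4 = 20
20 → 2² + 0² = 4 + 0 = 4
4 → 4² = 16
16 → 1² + 6² = 1 + 36 = 37  — 37 already seen; the sequence cycles without reaching 1.

not happy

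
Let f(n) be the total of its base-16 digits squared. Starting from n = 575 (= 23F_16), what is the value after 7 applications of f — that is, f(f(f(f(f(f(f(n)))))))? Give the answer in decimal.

575 = (2,3,15)_16 → 2² + 3² + 15² = 238
238 = (14,14)_16 → 14² + 14² = 392
392 = (1,8,8)_16 → 1² + 8² + 8² = 129
129 = (8,1)_16 → 8² + 1² = 65
65 = (4,1)_16 → 4² + 1² = 17
17 = (1,1)_16 → 1² + 1² = 2
2 = (2)_16 → 2² = 4

4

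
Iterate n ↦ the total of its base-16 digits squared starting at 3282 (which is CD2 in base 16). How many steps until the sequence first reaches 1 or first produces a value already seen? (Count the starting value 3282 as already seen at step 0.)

3282 = (12,13,2)_16 → 12² + 13² + 2² = 317
317 = (1,3,13)_16 → 1² + 3² + 13² = 179
179 = (11,3)_16 → 11² + 3² = 130
130 = (8,2)_16 → 8² + 2² = 68
68 = (4,4)_16 → 4² + 4² = 32
32 = (2,0)_16 → 2² + 0² = 4
4 = (4)_16 → 4² = 16
16 = (1,0)_16 → 1² + 0² = 1  — reached 1.
That took 8 steps.

8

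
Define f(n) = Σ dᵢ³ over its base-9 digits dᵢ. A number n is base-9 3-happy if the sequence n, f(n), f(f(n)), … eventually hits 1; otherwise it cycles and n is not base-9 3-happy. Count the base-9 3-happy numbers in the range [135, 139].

1

135: 135 → 217 → 225 → 351 → 91 → 3 → 27 → 27  (repeats 27)
136: 136 → 218 → 232 → 694 → 638 → 1198 → 470 → 476 → 980 → 540 → 432 → 152 → 856 → 128 → 134 → 638  (repeats 638)
137: 137 → 225 → 351 → 91 → 3 → 27 → 27  (repeats 27)
138: 138 → 244 → 28 → 28  (repeats 28)
139: 139 → 281 → 99 → 9 → 1  (reaches 1)
base-9 3-happy: 139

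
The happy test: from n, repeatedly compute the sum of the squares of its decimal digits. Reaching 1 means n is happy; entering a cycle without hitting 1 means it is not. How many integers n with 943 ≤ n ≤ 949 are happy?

943: 943 → 106 → 37 → 58 → 89 → 145 → 42 → 20 → 4 → 16 → 37  (repeats 37)
944: 944 → 113 → 11 → 2 → 4 → 16 → 37 → 58 → 89 → 145 → 42 → 20 → 4  (repeats 4)
945: 945 → 122 → 9 → 81 → 65 → 61 → 37 → 58 → 89 → 145 → 42 → 20 → 4 → 16 → 37  (repeats 37)
946: 946 → 133 → 19 → 82 → 68 → 100 → 1  (reaches 1)
947: 947 → 146 → 53 → 34 → 25 → 29 → 85 → 89 → 145 → 42 → 20 → 4 → 16 → 37 → 58 → 89  (repeats 89)
948: 948 → 161 → 38 → 73 → 58 → 89 → 145 → 42 → 20 → 4 → 16 → 37 → 58  (repeats 58)
949: 949 → 178 → 114 → 18 → 65 → 61 → 37 → 58 → 89 → 145 → 42 → 20 → 4 → 16 → 37  (repeats 37)
happy: 946

1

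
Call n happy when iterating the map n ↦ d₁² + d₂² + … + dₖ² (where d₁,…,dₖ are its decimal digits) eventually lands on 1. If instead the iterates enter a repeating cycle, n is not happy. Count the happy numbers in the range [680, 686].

2

680: 680 → 100 → 1  (reaches 1)
681: 681 → 101 → 2 → 4 → 16 → 37 → 58 → 89 → 145 → 42 → 20 → 4  (repeats 4)
682: 682 → 104 → 17 → 50 → 25 → 29 → 85 → 89 → 145 → 42 → 20 → 4 → 16 → 37 → 58 → 89  (repeats 89)
683: 683 → 109 → 82 → 68 → 100 → 1  (reaches 1)
684: 684 → 116 → 38 → 73 → 58 → 89 → 145 → 42 → 20 → 4 → 16 → 37 → 58  (repeats 58)
685: 685 → 125 → 30 → 9 → 81 → 65 → 61 → 37 → 58 → 89 → 145 → 42 → 20 → 4 → 16 → 37  (repeats 37)
686: 686 → 136 → 46 → 52 → 29 → 85 → 89 → 145 → 42 → 20 → 4 → 16 → 37 → 58 → 89  (repeats 89)
happy: 680, 683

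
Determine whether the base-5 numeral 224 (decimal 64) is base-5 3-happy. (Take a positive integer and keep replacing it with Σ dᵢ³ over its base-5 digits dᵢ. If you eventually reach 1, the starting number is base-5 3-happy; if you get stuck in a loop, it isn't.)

64 = (2,2,4)_5 → 2³ + 2³ + 4³ = 8 + 8 + 64 = 80
80 = (3,1,0)_5 → 3³ + 1³ + 0³ = 27 + 1 + 0 = 28
28 = (1,0,3)_5 → 1³ + 0³ + 3³ = 1 + 0 + 27 = 28  — 28 already seen; the sequence cycles without reaching 1.

not base-5 3-happy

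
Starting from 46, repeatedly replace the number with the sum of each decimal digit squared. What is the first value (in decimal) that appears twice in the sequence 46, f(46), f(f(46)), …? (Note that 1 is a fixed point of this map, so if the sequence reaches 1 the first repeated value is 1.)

89

46 → 4² + 6² = 52
52 → 5² + 2² = 29
29 → 2² + 9² = 85
85 → 8² + 5² = 89
89 → 8² + 9² = 145
145 → 1² + 4² + 5² = 42
42 → 4² + 2² = 20
20 → 2² + 0² = 4
4 → 4² = 16
16 → 1² + 6² = 37
37 → 3² + 7² = 58
58 → 5² + 8² = 89  — 89 already appeared earlier.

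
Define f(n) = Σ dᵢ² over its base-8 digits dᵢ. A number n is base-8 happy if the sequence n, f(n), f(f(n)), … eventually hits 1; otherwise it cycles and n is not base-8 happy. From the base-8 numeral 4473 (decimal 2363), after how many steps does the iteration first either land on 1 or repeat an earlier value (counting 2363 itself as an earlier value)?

2363 = (4,4,7,3)_8 → 4² + 4² + 7² + 3² = 16 + 16 + 49 + 9 = 90
90 = (1,3,2)_8 → 1² + 3² + 2² = 1 + 9 + 4 = 14
14 = (1,6)_8 → 1² + 6² = 1 + 36 = 37
37 = (4,5)_8 → 4² + 5² = 16 + 25 = 41
41 = (5,1)_8 → 5² + 1² = 25 + 1 = 26
26 = (3,2)_8 → 3² + 2² = 9 + 4 = 13
13 = (1,5)_8 → 1² + 5² = 1 + 25 = 26  — 26 repeats.
That took 7 steps.

7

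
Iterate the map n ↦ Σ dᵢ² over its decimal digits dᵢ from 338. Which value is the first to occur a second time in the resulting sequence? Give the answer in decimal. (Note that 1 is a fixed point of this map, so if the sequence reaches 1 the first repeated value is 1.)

1

338 → 3² + 3² + 8² = 9 + 9 + 64 = 82
82 → 8² + 2² = 64 + 4 = 68
68 → 6² + 8² = 36 + 64 = 100
100 → 1² + 0² + 0² = 1 + 0 + 0 = 1  — reached the fixed point 1.
1 → 1, so 1 is the first repeated value.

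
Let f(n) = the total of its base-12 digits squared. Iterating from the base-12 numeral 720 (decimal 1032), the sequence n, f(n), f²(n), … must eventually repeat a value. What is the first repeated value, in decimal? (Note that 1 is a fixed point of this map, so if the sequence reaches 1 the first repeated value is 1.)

1032 = (7,2,0)_12 → 7² + 2² + 0² = 49 + 4 + 0 = 53
53 = (4,5)_12 → 4² + 5² = 16 + 25 = 41
41 = (3,5)_12 → 3² + 5² = 9 + 25 = 34
34 = (2,10)_12 → 2² + 10² = 4 + 100 = 104
104 = (8,8)_12 → 8² + 8² = 64 + 64 = 128
128 = (10,8)_12 → 10² + 8² = 100 + 64 = 164
164 = (1,1,8)_12 → 1² + 1² + 8² = 1 + 1 + 64 = 66
66 = (5,6)_12 → 5² + 6² = 25 + 36 = 61
61 = (5,1)_12 → 5² + 1² = 25 + 1 = 26
26 = (2,2)_12 → 2² + 2² = 4 + 4 = 8
8 = (8)_12 → 8² = 64
64 = (5,4)_12 → 5² + 4² = 25 + 16 = 41  — 41 already appeared earlier.

41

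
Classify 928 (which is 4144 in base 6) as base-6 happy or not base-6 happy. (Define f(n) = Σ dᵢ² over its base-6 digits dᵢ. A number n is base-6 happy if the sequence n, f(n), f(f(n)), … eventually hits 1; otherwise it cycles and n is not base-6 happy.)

base-6 happy

928 = (4,1,4,4)_6 → 4² + 1² + 4² + 4² = 16 + 1 + 16 + 16 = 49
49 = (1,2,1)_6 → 1² + 2² + 1² = 1 + 4 + 1 = 6
6 = (1,0)_6 → 1² + 0² = 1 + 0 = 1  — reached 1.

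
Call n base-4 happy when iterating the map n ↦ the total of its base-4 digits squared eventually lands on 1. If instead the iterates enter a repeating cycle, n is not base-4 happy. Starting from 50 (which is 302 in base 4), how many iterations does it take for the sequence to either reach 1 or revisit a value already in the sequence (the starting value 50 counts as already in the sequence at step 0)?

5

50 = (3,0,2)_4 → 3² + 0² + 2² = 9 + 0 + 4 = 13
13 = (3,1)_4 → 3² + 1² = 9 + 1 = 10
10 = (2,2)_4 → 2² + 2² = 4 + 4 = 8
8 = (2,0)_4 → 2² + 0² = 4 + 0 = 4
4 = (1,0)_4 → 1² + 0² = 1 + 0 = 1  — reached 1.
That took 5 steps.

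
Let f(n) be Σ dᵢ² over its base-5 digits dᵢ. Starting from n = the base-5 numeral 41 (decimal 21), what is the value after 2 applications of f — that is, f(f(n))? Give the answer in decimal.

13

21 = (4,1)_5 → 4² + 1² = 16 + 1 = 17
17 = (3,2)_5 → 3² + 2² = 9 + 4 = 13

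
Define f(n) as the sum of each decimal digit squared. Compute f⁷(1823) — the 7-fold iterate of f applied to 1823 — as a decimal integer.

1823 → 1² + 8² + 2² + 3² = 1 + 64 + 4 + 9 = 78
78 → 7² + 8² = 49 + 64 = 113
113 → 1² + 1² + 3² = 1 + 1 + 9 = 11
11 → 1² + 1² = 1 + 1 = 2
2 → 2² = 4
4 → 4² = 16
16 → 1² + 6² = 1 + 36 = 37

37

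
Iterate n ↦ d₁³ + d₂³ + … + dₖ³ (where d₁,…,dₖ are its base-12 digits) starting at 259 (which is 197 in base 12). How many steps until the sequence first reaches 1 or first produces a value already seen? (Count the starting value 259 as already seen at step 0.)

259 = (1,9,7)_12 → 1³ + 9³ + 7³ = 1 + 729 + 343 = 1073
1073 = (7,5,5)_12 → 7³ + 5³ + 5³ = 343 + 125 + 125 = 593
593 = (4,1,5)_12 → 4³ + 1³ + 5³ = 64 + 1 + 125 = 190
190 = (1,3,10)_12 → 1³ + 3³ + 10³ = 1 + 27 + 1000 = 1028
1028 = (7,1,8)_12 → 7³ + 1³ + 8³ = 343 + 1 + 512 = 856
856 = (5,11,4)_12 → 5³ + 11³ + 4³ = 125 + 1331 + 64 = 1520
1520 = (10,6,8)_12 → 10³ + 6³ + 8³ = 1000 + 216 + 512 = 1728
1728 = (1,0,0,0)_12 → 1³ + 0³ + 0³ + 0³ = 1 + 0 + 0 + 0 = 1  — reached 1.
That took 8 steps.

8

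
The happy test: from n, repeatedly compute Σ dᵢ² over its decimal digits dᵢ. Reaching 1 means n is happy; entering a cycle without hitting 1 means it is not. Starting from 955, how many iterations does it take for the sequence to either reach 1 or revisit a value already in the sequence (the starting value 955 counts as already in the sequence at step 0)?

955 → 131
131 → 11
11 → 2
2 → 4
4 → 16
16 → 37
37 → 58
58 → 89
89 → 145
145 → 42
42 → 20
20 → 4  — 4 repeats.
That took 12 steps.

12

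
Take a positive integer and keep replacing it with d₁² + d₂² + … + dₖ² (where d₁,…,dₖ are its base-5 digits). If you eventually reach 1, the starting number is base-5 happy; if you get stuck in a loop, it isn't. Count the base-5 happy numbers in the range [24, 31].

24: 24 → 32 → 6 → 2 → 4 → 16 → 10 → 4  (repeats 4)
25: 25 → 1  (reaches 1)
26: 26 → 2 → 4 → 16 → 10 → 4  (repeats 4)
27: 27 → 5 → 1  (reaches 1)
28: 28 → 10 → 4 → 16 → 10  (repeats 10)
29: 29 → 17 → 13 → 13  (repeats 13)
30: 30 → 2 → 4 → 16 → 10 → 4  (repeats 4)
31: 31 → 3 → 9 → 17 → 13 → 13  (repeats 13)
base-5 happy: 25, 27

2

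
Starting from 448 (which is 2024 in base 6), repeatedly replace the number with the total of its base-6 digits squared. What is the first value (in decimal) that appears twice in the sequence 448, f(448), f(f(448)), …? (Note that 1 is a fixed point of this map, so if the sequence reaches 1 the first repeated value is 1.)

20

448 = (2,0,2,4)_6 → 2² + 0² + 2² + 4² = 24
24 = (4,0)_6 → 4² + 0² = 16
16 = (2,4)_6 → 2² + 4² = 20
20 = (3,2)_6 → 3² + 2² = 13
13 = (2,1)_6 → 2² + 1² = 5
5 = (5)_6 → 5² = 25
25 = (4,1)_6 → 4² + 1² = 17
17 = (2,5)_6 → 2² + 5² = 29
29 = (4,5)_6 → 4² + 5² = 41
41 = (1,0,5)_6 → 1² + 0² + 5² = 26
26 = (4,2)_6 → 4² + 2² = 20  — 20 already appeared earlier.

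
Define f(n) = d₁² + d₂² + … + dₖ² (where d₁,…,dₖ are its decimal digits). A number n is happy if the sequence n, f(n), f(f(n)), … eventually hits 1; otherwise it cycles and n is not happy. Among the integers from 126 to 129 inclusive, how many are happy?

1

126: 126 → 41 → 17 → 50 → 25 → 29 → 85 → 89 → 145 → 42 → 20 → 4 → 16 → 37 → 58 → 89  (repeats 89)
127: 127 → 54 → 41 → 17 → 50 → 25 → 29 → 85 → 89 → 145 → 42 → 20 → 4 → 16 → 37 → 58 → 89  (repeats 89)
128: 128 → 69 → 117 → 51 → 26 → 40 → 16 → 37 → 58 → 89 → 145 → 42 → 20 → 4 → 16  (repeats 16)
129: 129 → 86 → 100 → 1  (reaches 1)
happy: 129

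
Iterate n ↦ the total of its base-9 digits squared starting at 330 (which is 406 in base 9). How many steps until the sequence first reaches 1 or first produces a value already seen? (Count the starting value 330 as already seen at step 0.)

330 = (4,0,6)_9 → 4² + 0² + 6² = 52
52 = (5,7)_9 → 5² + 7² = 74
74 = (8,2)_9 → 8² + 2² = 68
68 = (7,5)_9 → 7² + 5² = 74  — 74 repeats.
That took 4 steps.

4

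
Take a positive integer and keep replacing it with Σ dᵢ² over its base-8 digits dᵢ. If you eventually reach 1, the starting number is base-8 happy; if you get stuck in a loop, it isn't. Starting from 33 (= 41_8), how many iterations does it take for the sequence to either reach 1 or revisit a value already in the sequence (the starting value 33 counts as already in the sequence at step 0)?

5

33 = (4,1)_8 → 4² + 1² = 16 + 1 = 17
17 = (2,1)_8 → 2² + 1² = 4 + 1 = 5
5 = (5)_8 → 5² = 25
25 = (3,1)_8 → 3² + 1² = 9 + 1 = 10
10 = (1,2)_8 → 1² + 2² = 1 + 4 = 5  — 5 repeats.
That took 5 steps.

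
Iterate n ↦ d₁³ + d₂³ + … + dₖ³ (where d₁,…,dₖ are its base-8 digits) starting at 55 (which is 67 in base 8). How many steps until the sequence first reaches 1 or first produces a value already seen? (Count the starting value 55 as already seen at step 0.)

6

55 = (6,7)_8 → 6³ + 7³ = 216 + 343 = 559
559 = (1,0,5,7)_8 → 1³ + 0³ + 5³ + 7³ = 1 + 0 + 125 + 343 = 469
469 = (7,2,5)_8 → 7³ + 2³ + 5³ = 343 + 8 + 125 = 476
476 = (7,3,4)_8 → 7³ + 3³ + 4³ = 343 + 27 + 64 = 434
434 = (6,6,2)_8 → 6³ + 6³ + 2³ = 216 + 216 + 8 = 440
440 = (6,7,0)_8 → 6³ + 7³ + 0³ = 216 + 343 + 0 = 559  — 559 repeats.
That took 6 steps.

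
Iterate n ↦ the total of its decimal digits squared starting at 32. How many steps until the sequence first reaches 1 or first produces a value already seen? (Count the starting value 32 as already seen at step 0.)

32 → 3² + 2² = 13
13 → 1² + 3² = 10
10 → 1² + 0² = 1  — reached 1.
That took 3 steps.

3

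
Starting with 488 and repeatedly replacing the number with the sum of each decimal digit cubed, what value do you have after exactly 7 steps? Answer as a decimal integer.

371

488 → 4³ + 8³ + 8³ = 64 + 512 + 512 = 1088
1088 → 1³ + 0³ + 8³ + 8³ = 1 + 0 + 512 + 512 = 1025
1025 → 1³ + 0³ + 2³ + 5³ = 1 + 0 + 8 + 125 = 134
134 → 1³ + 3³ + 4³ = 1 + 27 + 64 = 92
92 → 9³ + 2³ = 729 + 8 = 737
737 → 7³ + 3³ + 7³ = 343 + 27 + 343 = 713
713 → 7³ + 1³ + 3³ = 343 + 1 + 27 = 371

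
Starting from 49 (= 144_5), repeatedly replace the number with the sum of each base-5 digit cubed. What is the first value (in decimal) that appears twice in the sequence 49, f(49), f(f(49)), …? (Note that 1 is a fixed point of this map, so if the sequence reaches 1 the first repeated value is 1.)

65

49 = (1,4,4)_5 → 1³ + 4³ + 4³ = 129
129 = (1,0,0,4)_5 → 1³ + 0³ + 0³ + 4³ = 65
65 = (2,3,0)_5 → 2³ + 3³ + 0³ = 35
35 = (1,2,0)_5 → 1³ + 2³ + 0³ = 9
9 = (1,4)_5 → 1³ + 4³ = 65  — 65 already appeared earlier.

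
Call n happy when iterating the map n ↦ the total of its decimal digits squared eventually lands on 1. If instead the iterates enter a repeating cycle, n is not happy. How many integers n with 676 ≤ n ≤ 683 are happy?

2

676: 676 → 121 → 6 → 36 → 45 → 41 → 17 → 50 → 25 → 29 → 85 → 89 → 145 → 42 → 20 → 4 → 16 → 37 → 58 → 89  — not happy
677: 677 → 134 → 26 → 40 → 16 → 37 → 58 → 89 → 145 → 42 → 20 → 4 → 16  — not happy
678: 678 → 149 → 98 → 145 → 42 → 20 → 4 → 16 → 37 → 58 → 89 → 145  — not happy
679: 679 → 166 → 73 → 58 → 89 → 145 → 42 → 20 → 4 → 16 → 37 → 58  — not happy
680: 680 → 100 → 1  — happy
681: 681 → 101 → 2 → 4 → 16 → 37 → 58 → 89 → 145 → 42 → 20 → 4  — not happy
682: 682 → 104 → 17 → 50 → 25 → 29 → 85 → 89 → 145 → 42 → 20 → 4 → 16 → 37 → 58 → 89  — not happy
683: 683 → 109 → 82 → 68 → 100 → 1  — happy
happy: 680, 683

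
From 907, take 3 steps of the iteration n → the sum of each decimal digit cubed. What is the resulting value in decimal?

907 → 9³ + 0³ + 7³ = 729 + 0 + 343 = 1072
1072 → 1³ + 0³ + 7³ + 2³ = 1 + 0 + 343 + 8 = 352
352 → 3³ + 5³ + 2³ = 27 + 125 + 8 = 160

160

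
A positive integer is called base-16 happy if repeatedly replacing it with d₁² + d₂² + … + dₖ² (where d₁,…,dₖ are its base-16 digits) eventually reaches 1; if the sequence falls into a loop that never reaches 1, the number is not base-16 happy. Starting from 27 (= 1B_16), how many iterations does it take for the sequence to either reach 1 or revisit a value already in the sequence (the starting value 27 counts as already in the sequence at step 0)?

8

27 = (1,11)_16 → 1² + 11² = 122
122 = (7,10)_16 → 7² + 10² = 149
149 = (9,5)_16 → 9² + 5² = 106
106 = (6,10)_16 → 6² + 10² = 136
136 = (8,8)_16 → 8² + 8² = 128
128 = (8,0)_16 → 8² + 0² = 64
64 = (4,0)_16 → 4² + 0² = 16
16 = (1,0)_16 → 1² + 0² = 1  — reached 1.
That took 8 steps.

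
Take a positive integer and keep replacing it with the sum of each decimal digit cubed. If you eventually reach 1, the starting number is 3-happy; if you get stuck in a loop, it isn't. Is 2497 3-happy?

not 3-happy

2497 → 2³ + 4³ + 9³ + 7³ = 8 + 64 + 729 + 343 = 1144
1144 → 1³ + 1³ + 4³ + 4³ = 1 + 1 + 64 + 64 = 130
130 → 1³ + 3³ + 0³ = 1 + 27 + 0 = 28
28 → 2³ + 8³ = 8 + 512 = 520
520 → 5³ + 2³ + 0³ = 125 + 8 + 0 = 133
133 → 1³ + 3³ + 3³ = 1 + 27 + 27 = 55
55 → 5³ + 5³ = 125 + 125 = 250
250 → 2³ + 5³ + 0³ = 8 + 125 + 0 = 133  — 133 already seen; the sequence cycles without reaching 1.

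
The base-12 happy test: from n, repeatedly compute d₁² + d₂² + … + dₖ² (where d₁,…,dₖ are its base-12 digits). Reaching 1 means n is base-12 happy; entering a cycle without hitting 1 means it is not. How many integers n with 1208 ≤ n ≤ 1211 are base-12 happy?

1

1208: 1208 → 144 → 1  — base-12 happy
1209: 1209 → 161 → 27 → 13 → 2 → 4 → 16 → 17 → 26 → 8 → 64 → 41 → 34 → 104 → 128 → 164 → 66 → 61 → 26  — not base-12 happy
1210: 1210 → 180 → 10 → 100 → 80 → 100  — not base-12 happy
1211: 1211 → 201 → 98 → 68 → 89 → 74 → 40 → 25 → 5 → 25  — not base-12 happy
base-12 happy: 1208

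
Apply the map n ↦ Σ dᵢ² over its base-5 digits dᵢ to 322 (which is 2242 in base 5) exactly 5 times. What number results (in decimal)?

322 = (2,2,4,2)_5 → 28
28 = (1,0,3)_5 → 10
10 = (2,0)_5 → 4
4 = (4)_5 → 16
16 = (3,1)_5 → 10

10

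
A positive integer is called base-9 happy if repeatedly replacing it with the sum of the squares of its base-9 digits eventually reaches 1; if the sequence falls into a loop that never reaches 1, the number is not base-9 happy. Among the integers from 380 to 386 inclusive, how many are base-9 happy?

380: 380 → 56 → 40 → 32 → 34 → 58 → 52 → 74 → 68 → 74  — not base-9 happy
381: 381 → 61 → 85 → 17 → 65 → 53 → 89 → 65  — not base-9 happy
382: 382 → 68 → 74 → 68  — not base-9 happy
383: 383 → 77 → 89 → 65 → 53 → 89  — not base-9 happy
384: 384 → 88 → 50 → 50  — not base-9 happy
385: 385 → 101 → 9 → 1  — base-9 happy
386: 386 → 116 → 74 → 68 → 74  — not base-9 happy
base-9 happy: 385

1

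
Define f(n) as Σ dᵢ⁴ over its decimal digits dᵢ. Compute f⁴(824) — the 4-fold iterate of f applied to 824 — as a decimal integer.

824 → 8⁴ + 2⁴ + 4⁴ = 4368
4368 → 4⁴ + 3⁴ + 6⁴ + 8⁴ = 5729
5729 → 5⁴ + 7⁴ + 2⁴ + 9⁴ = 9603
9603 → 9⁴ + 6⁴ + 0⁴ + 3⁴ = 7938

7938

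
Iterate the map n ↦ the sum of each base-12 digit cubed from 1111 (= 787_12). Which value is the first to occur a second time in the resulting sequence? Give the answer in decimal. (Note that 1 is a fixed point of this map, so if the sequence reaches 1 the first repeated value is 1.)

1539

1111 = (7,8,7)_12 → 7³ + 8³ + 7³ = 343 + 512 + 343 = 1198
1198 = (8,3,10)_12 → 8³ + 3³ + 10³ = 512 + 27 + 1000 = 1539
1539 = (10,8,3)_12 → 10³ + 8³ + 3³ = 1000 + 512 + 27 = 1539  — 1539 already appeared earlier.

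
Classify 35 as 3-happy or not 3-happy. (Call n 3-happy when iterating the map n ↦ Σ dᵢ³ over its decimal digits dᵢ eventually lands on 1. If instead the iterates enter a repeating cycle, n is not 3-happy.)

35 → 3³ + 5³ = 152
152 → 1³ + 5³ + 2³ = 134
134 → 1³ + 3³ + 4³ = 92
92 → 9³ + 2³ = 737
737 → 7³ + 3³ + 7³ = 713
713 → 7³ + 1³ + 3³ = 371
371 → 3³ + 7³ + 1³ = 371  — 371 already seen; the sequence cycles without reaching 1.

not 3-happy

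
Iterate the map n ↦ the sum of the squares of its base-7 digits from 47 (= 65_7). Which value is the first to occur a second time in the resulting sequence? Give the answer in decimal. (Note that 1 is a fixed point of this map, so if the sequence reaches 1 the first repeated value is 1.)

47 = (6,5)_7 → 6² + 5² = 61
61 = (1,1,5)_7 → 1² + 1² + 5² = 27
27 = (3,6)_7 → 3² + 6² = 45
45 = (6,3)_7 → 6² + 3² = 45  — 45 already appeared earlier.

45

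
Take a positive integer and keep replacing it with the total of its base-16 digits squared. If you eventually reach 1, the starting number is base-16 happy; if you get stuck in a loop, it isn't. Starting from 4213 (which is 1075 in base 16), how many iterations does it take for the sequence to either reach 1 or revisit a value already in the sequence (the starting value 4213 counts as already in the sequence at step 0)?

4213 = (1,0,7,5)_16 → 75
75 = (4,11)_16 → 137
137 = (8,9)_16 → 145
145 = (9,1)_16 → 82
82 = (5,2)_16 → 29
29 = (1,13)_16 → 170
170 = (10,10)_16 → 200
200 = (12,8)_16 → 208
208 = (13,0)_16 → 169
169 = (10,9)_16 → 181
181 = (11,5)_16 → 146
146 = (9,2)_16 → 85
85 = (5,5)_16 → 50
50 = (3,2)_16 → 13
13 = (13)_16 → 169  — 169 repeats.
That took 15 steps.

15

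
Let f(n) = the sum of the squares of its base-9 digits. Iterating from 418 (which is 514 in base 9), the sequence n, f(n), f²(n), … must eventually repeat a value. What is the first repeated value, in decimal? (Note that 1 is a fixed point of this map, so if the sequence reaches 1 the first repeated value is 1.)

418 = (5,1,4)_9 → 42
42 = (4,6)_9 → 52
52 = (5,7)_9 → 74
74 = (8,2)_9 → 68
68 = (7,5)_9 → 74  — 74 already appeared earlier.

74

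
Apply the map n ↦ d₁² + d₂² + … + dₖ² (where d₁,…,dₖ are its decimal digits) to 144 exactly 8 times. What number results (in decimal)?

145

144 → 1² + 4² + 4² = 1 + 16 + 16 = 33
33 → 3² + 3² = 9 + 9 = 18
18 → 1² + 8² = 1 + 64 = 65
65 → 6² + 5² = 36 + 25 = 61
61 → 6² + 1² = 36 + 1 = 37
37 → 3² + 7² = 9 + 49 = 58
58 → 5² + 8² = 25 + 64 = 89
89 → 8² + 9² = 64 + 81 = 145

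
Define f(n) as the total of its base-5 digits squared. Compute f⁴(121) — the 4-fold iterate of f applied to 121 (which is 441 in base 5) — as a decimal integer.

121 = (4,4,1)_5 → 4² + 4² + 1² = 33
33 = (1,1,3)_5 → 1² + 1² + 3² = 11
11 = (2,1)_5 → 2² + 1² = 5
5 = (1,0)_5 → 1² + 0² = 1

1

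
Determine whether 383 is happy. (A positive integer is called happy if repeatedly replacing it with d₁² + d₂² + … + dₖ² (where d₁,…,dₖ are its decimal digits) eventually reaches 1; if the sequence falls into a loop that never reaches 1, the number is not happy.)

happy

383 → 3² + 8² + 3² = 9 + 64 + 9 = 82
82 → 8² + 2² = 64 + 4 = 68
68 → 6² + 8² = 36 + 64 = 100
100 → 1² + 0² + 0² = 1 + 0 + 0 = 1  — reached 1.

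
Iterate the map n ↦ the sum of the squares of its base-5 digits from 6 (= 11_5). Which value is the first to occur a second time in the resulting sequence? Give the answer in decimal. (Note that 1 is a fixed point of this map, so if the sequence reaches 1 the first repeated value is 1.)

6 = (1,1)_5 → 2
2 = (2)_5 → 4
4 = (4)_5 → 16
16 = (3,1)_5 → 10
10 = (2,0)_5 → 4  — 4 already appeared earlier.

4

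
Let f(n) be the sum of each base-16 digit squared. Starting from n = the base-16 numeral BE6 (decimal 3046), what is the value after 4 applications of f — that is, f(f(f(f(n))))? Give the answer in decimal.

68

3046 = (11,14,6)_16 → 11² + 14² + 6² = 121 + 196 + 36 = 353
353 = (1,6,1)_16 → 1² + 6² + 1² = 1 + 36 + 1 = 38
38 = (2,6)_16 → 2² + 6² = 4 + 36 = 40
40 = (2,8)_16 → 2² + 8² = 4 + 64 = 68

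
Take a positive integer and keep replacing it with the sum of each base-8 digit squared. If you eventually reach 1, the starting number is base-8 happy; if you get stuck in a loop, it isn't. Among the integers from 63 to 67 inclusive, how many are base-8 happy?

1

63: 63 → 98 → 21 → 29 → 34 → 20 → 20  — not base-8 happy
64: 64 → 1  — base-8 happy
65: 65 → 2 → 4 → 16 → 4  — not base-8 happy
66: 66 → 5 → 25 → 10 → 5  — not base-8 happy
67: 67 → 10 → 5 → 25 → 10  — not base-8 happy
base-8 happy: 64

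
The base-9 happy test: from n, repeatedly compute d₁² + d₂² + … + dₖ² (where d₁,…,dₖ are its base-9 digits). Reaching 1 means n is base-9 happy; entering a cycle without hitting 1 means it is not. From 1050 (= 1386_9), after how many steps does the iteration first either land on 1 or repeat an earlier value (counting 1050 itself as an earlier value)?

6

1050 = (1,3,8,6)_9 → 110
110 = (1,3,2)_9 → 14
14 = (1,5)_9 → 26
26 = (2,8)_9 → 68
68 = (7,5)_9 → 74
74 = (8,2)_9 → 68  — 68 repeats.
That took 6 steps.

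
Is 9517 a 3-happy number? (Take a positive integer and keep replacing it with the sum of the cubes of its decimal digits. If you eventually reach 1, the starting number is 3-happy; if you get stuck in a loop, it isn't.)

9517 → 1198
1198 → 1243
1243 → 100
100 → 1  — reached 1.

3-happy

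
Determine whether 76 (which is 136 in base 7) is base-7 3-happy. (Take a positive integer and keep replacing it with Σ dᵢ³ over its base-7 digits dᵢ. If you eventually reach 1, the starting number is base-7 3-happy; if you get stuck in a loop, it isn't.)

76 = (1,3,6)_7 → 1³ + 3³ + 6³ = 244
244 = (4,6,6)_7 → 4³ + 6³ + 6³ = 496
496 = (1,3,0,6)_7 → 1³ + 3³ + 0³ + 6³ = 244  — 244 already seen; the sequence cycles without reaching 1.

not base-7 3-happy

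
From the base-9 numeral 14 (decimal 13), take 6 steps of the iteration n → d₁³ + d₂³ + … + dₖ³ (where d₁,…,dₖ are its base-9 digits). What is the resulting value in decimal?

27

13 = (1,4)_9 → 65
65 = (7,2)_9 → 351
351 = (4,3,0)_9 → 91
91 = (1,1,1)_9 → 3
3 = (3)_9 → 27
27 = (3,0)_9 → 27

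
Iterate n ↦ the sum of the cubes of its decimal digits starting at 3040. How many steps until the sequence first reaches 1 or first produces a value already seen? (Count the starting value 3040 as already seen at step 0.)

3040 → 3³ + 0³ + 4³ + 0³ = 27 + 0 + 64 + 0 = 91
91 → 9³ + 1³ = 729 + 1 = 730
730 → 7³ + 3³ + 0³ = 343 + 27 + 0 = 370
370 → 3³ + 7³ + 0³ = 27 + 343 + 0 = 370  — 370 repeats.
That took 4 steps.

4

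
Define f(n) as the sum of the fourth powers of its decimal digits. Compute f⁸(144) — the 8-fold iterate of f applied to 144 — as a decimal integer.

144 → 1⁴ + 4⁴ + 4⁴ = 1 + 256 + 256 = 513
513 → 5⁴ + 1⁴ + 3⁴ = 625 + 1 + 81 = 707
707 → 7⁴ + 0⁴ + 7⁴ = 2401 + 0 + 2401 = 4802
4802 → 4⁴ + 8⁴ + 0⁴ + 2⁴ = 256 + 4096 + 0 + 16 = 4368
4368 → 4⁴ + 3⁴ + 6⁴ + 8⁴ = 256 + 81 + 1296 + 4096 = 5729
5729 → 5⁴ + 7⁴ + 2⁴ + 9⁴ = 625 + 2401 + 16 + 6561 = 9603
9603 → 9⁴ + 6⁴ + 0⁴ + 3⁴ = 6561 + 1296 + 0 + 81 = 7938
7938 → 7⁴ + 9⁴ + 3⁴ + 8⁴ = 2401 + 6561 + 81 + 4096 = 13139

13139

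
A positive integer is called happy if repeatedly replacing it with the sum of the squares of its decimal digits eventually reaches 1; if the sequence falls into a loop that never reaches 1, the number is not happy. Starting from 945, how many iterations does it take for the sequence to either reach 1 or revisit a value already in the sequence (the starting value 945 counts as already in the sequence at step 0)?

945 → 9² + 4² + 5² = 122
122 → 1² + 2² + 2² = 9
9 → 9² = 81
81 → 8² + 1² = 65
65 → 6² + 5² = 61
61 → 6² + 1² = 37
37 → 3² + 7² = 58
58 → 5² + 8² = 89
89 → 8² + 9² = 145
145 → 1² + 4² + 5² = 42
42 → 4² + 2² = 20
20 → 2² + 0² = 4
4 → 4² = 16
16 → 1² + 6² = 37  — 37 repeats.
That took 14 steps.

14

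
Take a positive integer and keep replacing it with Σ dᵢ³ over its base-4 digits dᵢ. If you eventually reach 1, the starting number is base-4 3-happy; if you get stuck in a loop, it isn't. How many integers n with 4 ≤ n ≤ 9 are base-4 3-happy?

1

4: 4 → 1  — base-4 3-happy
5: 5 → 2 → 8 → 8  — not base-4 3-happy
6: 6 → 9 → 9  — not base-4 3-happy
7: 7 → 28 → 28  — not base-4 3-happy
8: 8 → 8  — not base-4 3-happy
9: 9 → 9  — not base-4 3-happy
base-4 3-happy: 4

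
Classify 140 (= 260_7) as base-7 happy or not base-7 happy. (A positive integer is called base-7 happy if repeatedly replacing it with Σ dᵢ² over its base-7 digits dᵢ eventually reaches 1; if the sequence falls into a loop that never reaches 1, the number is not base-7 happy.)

140 = (2,6,0)_7 → 2² + 6² + 0² = 40
40 = (5,5)_7 → 5² + 5² = 50
50 = (1,0,1)_7 → 1² + 0² + 1² = 2
2 = (2)_7 → 2² = 4
4 = (4)_7 → 4² = 16
16 = (2,2)_7 → 2² + 2² = 8
8 = (1,1)_7 → 1² + 1² = 2  — 2 already seen; the sequence cycles without reaching 1.

not base-7 happy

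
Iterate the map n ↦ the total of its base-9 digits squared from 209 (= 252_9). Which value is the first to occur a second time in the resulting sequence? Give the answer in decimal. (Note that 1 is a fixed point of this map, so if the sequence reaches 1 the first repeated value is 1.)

53

209 = (2,5,2)_9 → 2² + 5² + 2² = 4 + 25 + 4 = 33
33 = (3,6)_9 → 3² + 6² = 9 + 36 = 45
45 = (5,0)_9 → 5² + 0² = 25 + 0 = 25
25 = (2,7)_9 → 2² + 7² = 4 + 49 = 53
53 = (5,8)_9 → 5² + 8² = 25 + 64 = 89
89 = (1,0,8)_9 → 1² + 0² + 8² = 1 + 0 + 64 = 65
65 = (7,2)_9 → 7² + 2² = 49 + 4 = 53  — 53 already appeared earlier.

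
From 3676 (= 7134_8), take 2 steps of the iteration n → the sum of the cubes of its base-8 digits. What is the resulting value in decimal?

3676 = (7,1,3,4)_8 → 435
435 = (6,6,3)_8 → 459

459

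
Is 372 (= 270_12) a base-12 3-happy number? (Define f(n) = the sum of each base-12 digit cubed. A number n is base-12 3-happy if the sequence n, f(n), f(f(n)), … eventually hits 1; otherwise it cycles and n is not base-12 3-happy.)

base-12 3-happy

372 = (2,7,0)_12 → 2³ + 7³ + 0³ = 351
351 = (2,5,3)_12 → 2³ + 5³ + 3³ = 160
160 = (1,1,4)_12 → 1³ + 1³ + 4³ = 66
66 = (5,6)_12 → 5³ + 6³ = 341
341 = (2,4,5)_12 → 2³ + 4³ + 5³ = 197
197 = (1,4,5)_12 → 1³ + 4³ + 5³ = 190
190 = (1,3,10)_12 → 1³ + 3³ + 10³ = 1028
1028 = (7,1,8)_12 → 7³ + 1³ + 8³ = 856
856 = (5,11,4)_12 → 5³ + 11³ + 4³ = 1520
1520 = (10,6,8)_12 → 10³ + 6³ + 8³ = 1728
1728 = (1,0,0,0)_12 → 1³ + 0³ + 0³ + 0³ = 1  — reached 1.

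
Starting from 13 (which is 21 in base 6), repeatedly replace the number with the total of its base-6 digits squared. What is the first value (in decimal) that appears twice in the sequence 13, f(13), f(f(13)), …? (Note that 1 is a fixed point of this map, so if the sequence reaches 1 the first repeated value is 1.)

13

13 = (2,1)_6 → 2² + 1² = 4 + 1 = 5
5 = (5)_6 → 5² = 25
25 = (4,1)_6 → 4² + 1² = 16 + 1 = 17
17 = (2,5)_6 → 2² + 5² = 4 + 25 = 29
29 = (4,5)_6 → 4² + 5² = 16 + 25 = 41
41 = (1,0,5)_6 → 1² + 0² + 5² = 1 + 0 + 25 = 26
26 = (4,2)_6 → 4² + 2² = 16 + 4 = 20
20 = (3,2)_6 → 3² + 2² = 9 + 4 = 13  — 13 already appeared earlier.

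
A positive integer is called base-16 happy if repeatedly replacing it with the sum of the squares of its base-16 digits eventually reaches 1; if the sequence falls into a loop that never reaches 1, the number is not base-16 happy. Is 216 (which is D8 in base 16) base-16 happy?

base-16 happy

216 = (13,8)_16 → 13² + 8² = 169 + 64 = 233
233 = (14,9)_16 → 14² + 9² = 196 + 81 = 277
277 = (1,1,5)_16 → 1² + 1² + 5² = 1 + 1 + 25 = 27
27 = (1,11)_16 → 1² + 11² = 1 + 121 = 122
122 = (7,10)_16 → 7² + 10² = 49 + 100 = 149
149 = (9,5)_16 → 9² + 5² = 81 + 25 = 106
106 = (6,10)_16 → 6² + 10² = 36 + 100 = 136
136 = (8,8)_16 → 8² + 8² = 64 + 64 = 128
128 = (8,0)_16 → 8² + 0² = 64 + 0 = 64
64 = (4,0)_16 → 4² + 0² = 16 + 0 = 16
16 = (1,0)_16 → 1² + 0² = 1 + 0 = 1  — reached 1.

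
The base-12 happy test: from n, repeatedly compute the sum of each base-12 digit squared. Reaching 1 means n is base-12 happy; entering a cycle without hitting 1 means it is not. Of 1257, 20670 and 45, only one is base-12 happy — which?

1257: 1257 → 209 → 51 → 25 → 5 → 25  — repeats 25 (not base-12 happy)
20670: 20670 → 314 → 12 → 1  — reaches 1 (base-12 happy)
45: 45 → 90 → 85 → 50 → 20 → 65 → 50  — repeats 50 (not base-12 happy)

20670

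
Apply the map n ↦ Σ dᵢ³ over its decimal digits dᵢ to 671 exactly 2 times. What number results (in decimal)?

341

671 → 6³ + 7³ + 1³ = 216 + 343 + 1 = 560
560 → 5³ + 6³ + 0³ = 125 + 216 + 0 = 341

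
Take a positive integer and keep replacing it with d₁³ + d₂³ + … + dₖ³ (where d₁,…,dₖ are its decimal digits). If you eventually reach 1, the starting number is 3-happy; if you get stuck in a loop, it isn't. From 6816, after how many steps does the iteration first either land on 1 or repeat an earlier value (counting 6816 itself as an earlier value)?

6816 → 6³ + 8³ + 1³ + 6³ = 216 + 512 + 1 + 216 = 945
945 → 9³ + 4³ + 5³ = 729 + 64 + 125 = 918
918 → 9³ + 1³ + 8³ = 729 + 1 + 512 = 1242
1242 → 1³ + 2³ + 4³ + 2³ = 1 + 8 + 64 + 8 = 81
81 → 8³ + 1³ = 512 + 1 = 513
513 → 5³ + 1³ + 3³ = 125 + 1 + 27 = 153
153 → 1³ + 5³ + 3³ = 1 + 125 + 27 = 153  — 153 repeats.
That took 7 steps.

7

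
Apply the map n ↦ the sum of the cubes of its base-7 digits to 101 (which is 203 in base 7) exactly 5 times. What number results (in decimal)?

101 = (2,0,3)_7 → 35
35 = (5,0)_7 → 125
125 = (2,3,6)_7 → 251
251 = (5,0,6)_7 → 341
341 = (6,6,5)_7 → 557

557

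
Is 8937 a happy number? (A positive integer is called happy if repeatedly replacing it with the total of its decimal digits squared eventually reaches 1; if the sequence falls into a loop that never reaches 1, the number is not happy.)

happy

8937 → 8² + 9² + 3² + 7² = 64 + 81 + 9 + 49 = 203
203 → 2² + 0² + 3² = 4 + 0 + 9 = 13
13 → 1² + 3² = 1 + 9 = 10
10 → 1² + 0² = 1 + 0 = 1  — reached 1.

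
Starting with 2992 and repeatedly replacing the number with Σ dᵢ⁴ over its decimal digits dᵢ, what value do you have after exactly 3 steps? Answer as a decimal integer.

2992 → 2⁴ + 9⁴ + 9⁴ + 2⁴ = 13154
13154 → 1⁴ + 3⁴ + 1⁴ + 5⁴ + 4⁴ = 964
964 → 9⁴ + 6⁴ + 4⁴ = 8113

8113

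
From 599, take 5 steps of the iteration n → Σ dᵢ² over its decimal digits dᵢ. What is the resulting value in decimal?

61

599 → 5² + 9² + 9² = 25 + 81 + 81 = 187
187 → 1² + 8² + 7² = 1 + 64 + 49 = 114
114 → 1² + 1² + 4² = 1 + 1 + 16 = 18
18 → 1² + 8² = 1 + 64 = 65
65 → 6² + 5² = 36 + 25 = 61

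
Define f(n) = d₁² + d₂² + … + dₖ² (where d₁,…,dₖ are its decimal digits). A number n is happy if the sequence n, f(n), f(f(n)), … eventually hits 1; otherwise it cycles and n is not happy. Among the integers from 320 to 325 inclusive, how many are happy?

320: 320 → 13 → 10 → 1  (reaches 1)
321: 321 → 14 → 17 → 50 → 25 → 29 → 85 → 89 → 145 → 42 → 20 → 4 → 16 → 37 → 58 → 89  (repeats 89)
322: 322 → 17 → 50 → 25 → 29 → 85 → 89 → 145 → 42 → 20 → 4 → 16 → 37 → 58 → 89  (repeats 89)
323: 323 → 22 → 8 → 64 → 52 → 29 → 85 → 89 → 145 → 42 → 20 → 4 → 16 → 37 → 58 → 89  (repeats 89)
324: 324 → 29 → 85 → 89 → 145 → 42 → 20 → 4 → 16 → 37 → 58 → 89  (repeats 89)
325: 325 → 38 → 73 → 58 → 89 → 145 → 42 → 20 → 4 → 16 → 37 → 58  (repeats 58)
happy: 320

1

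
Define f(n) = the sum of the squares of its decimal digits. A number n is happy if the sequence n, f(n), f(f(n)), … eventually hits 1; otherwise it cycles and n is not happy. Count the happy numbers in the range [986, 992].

1

986: 986 → 181 → 66 → 72 → 53 → 34 → 25 → 29 → 85 → 89 → 145 → 42 → 20 → 4 → 16 → 37 → 58 → 89  — not happy
987: 987 → 194 → 98 → 145 → 42 → 20 → 4 → 16 → 37 → 58 → 89 → 145  — not happy
988: 988 → 209 → 85 → 89 → 145 → 42 → 20 → 4 → 16 → 37 → 58 → 89  — not happy
989: 989 → 226 → 44 → 32 → 13 → 10 → 1  — happy
990: 990 → 162 → 41 → 17 → 50 → 25 → 29 → 85 → 89 → 145 → 42 → 20 → 4 → 16 → 37 → 58 → 89  — not happy
991: 991 → 163 → 46 → 52 → 29 → 85 → 89 → 145 → 42 → 20 → 4 → 16 → 37 → 58 → 89  — not happy
992: 992 → 166 → 73 → 58 → 89 → 145 → 42 → 20 → 4 → 16 → 37 → 58  — not happy
happy: 989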